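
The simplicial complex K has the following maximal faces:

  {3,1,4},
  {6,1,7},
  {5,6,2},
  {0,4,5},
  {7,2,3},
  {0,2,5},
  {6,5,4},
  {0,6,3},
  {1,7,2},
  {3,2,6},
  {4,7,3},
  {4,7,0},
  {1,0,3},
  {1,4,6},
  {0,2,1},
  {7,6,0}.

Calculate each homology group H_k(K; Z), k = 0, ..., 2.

Take the total order 0 < 1 < 2 < 3 < 4 < 5 < 6 < 7 on the vertex set. Then K (dimension 2) consists of the simplices:

  0-simplices (8): [0], [1], [2], [3], [4], [5], [6], [7]
  1-simplices (24): (24 of them)
  2-simplices (16): [0,1,2], [0,1,3], [0,2,5], [0,3,6], [0,4,5], [0,4,7], [0,6,7], [1,2,7], [1,3,4], [1,4,6], [1,6,7], [2,3,6], [2,3,7], [2,5,6], [3,4,7], [4,5,6]

Hence C_0 ≅ Z^8, C_1 ≅ Z^24, C_2 ≅ Z^16.

Boundary ∂_1: C_1 → C_0 is given by ∂[p,q] = [q] − [p].
The 8×24 boundary matrix has rank 7 and Smith normal form diag(1,1,1,1,1,1,1).

Boundary ∂_2: C_2 → C_1 sends each 2-simplex [p,q,r] to [q,r] − [p,r] + [p,q]. For instance
  ∂[4,5,6] = [5,6] − [4,6] + [4,5],
  ∂[0,4,5] = [4,5] − [0,5] + [0,4].
The 24×16 boundary matrix has rank 15 and Smith normal form diag(1,1,1,1,1,1,1,1,1,1,1,1,1,1,1).

Reading off H_k = ker ∂_k / im ∂_{k+1}:

  H_0: rank C_0 − rank ∂_1 = 8 − 7 = 1, and the invariant factors of ∂_1 are all 1, so H_0 = Z.
  H_1: rank ker ∂_1 − rank ∂_2 = (24 − 7) − 15 = 2, and the invariant factors of ∂_2 are all 1, so H_1 = Z^2.
  H_2: rank ker ∂_2 − rank ∂_3 = (16 − 15) − 0 = 1, and there is no ∂_3, so H_2 = Z.

As a check, the Euler characteristic is 8 − 24 + 16 = 0, which agrees with 1 − 2 + 1 = 0.
(K is a triangulation of the torus T^2.)

H_0 ≅ Z,  H_1 ≅ Z^2,  H_2 ≅ Z.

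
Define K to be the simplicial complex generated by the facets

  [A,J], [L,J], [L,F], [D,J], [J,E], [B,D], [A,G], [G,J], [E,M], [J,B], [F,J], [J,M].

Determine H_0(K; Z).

H_0 = Z.

Order the vertices as A < B < D < E < F < G < J < L < M. Listing each simplex with vertices in this order, K has dimension 1 with simplices:

  0-simplices (9): A, B, D, E, F, G, J, L, M
  1-simplices (12): AG, AJ, BD, BJ, DJ, EJ, EM, FJ, FL, GJ, JL, JM

Hence C_0 ≅ Z^9, C_1 ≅ Z^12.

Boundary ∂_1: C_1 → C_0 maps an edge to its endpoints' difference, ∂[p,q] = q − p. For instance
  ∂AG = G − A.
This gives a 9×12 integer matrix of rank 8; reducing to Smith normal form yields diagonal entries (1,1,1,1,1,1,1,1).

From H_k ≅ ker(∂_k) / im(∂_{k+1}) we obtain:

  H_0: rank C_0 − rank ∂_1 = 9 − 8 = 1, and the invariant factors of ∂_1 are all 1, so H_0 ≅ Z.

(K is a triangulation of a wedge of 4 circles.)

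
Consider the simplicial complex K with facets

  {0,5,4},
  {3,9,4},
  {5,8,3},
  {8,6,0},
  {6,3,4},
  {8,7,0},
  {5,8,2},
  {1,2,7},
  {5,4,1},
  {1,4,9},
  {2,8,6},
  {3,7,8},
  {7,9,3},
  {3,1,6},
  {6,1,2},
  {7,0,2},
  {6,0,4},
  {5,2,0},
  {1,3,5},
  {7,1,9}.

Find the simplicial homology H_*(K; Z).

Take the total order 0 < 1 < 2 < 3 < 4 < 5 < 6 < 7 < 8 < 9 on the vertex set. Then K (dimension 2) consists of the simplices:

  0-simplices (10): [0], [1], [2], [3], [4], [5], [6], [7], [8], [9]
  1-simplices (30): (30 of them)
  2-simplices (20): (20 of them)

giving chain groups C_0 ≅ Z^10, C_1 ≅ Z^30, C_2 ≅ Z^20.

Boundary ∂_1: C_1 → C_0 sends each edge [p,q] (with p < q) to q − p.
As a 10×30 matrix over Z this has rank 9, with invariant factors (1,1,1,1,1,1,1,1,1).

Boundary ∂_2: C_2 → C_1 acts by ∂[p,q,r] = [q,r] − [p,r] + [p,q]. For instance
  ∂[3,7,9] = [7,9] − [3,9] + [3,7],
  ∂[1,4,5] = [4,5] − [1,5] + [1,4].
This gives a 30×20 integer matrix of rank 20; reducing to Smith normal form yields diagonal entries (1,1,1,1,1,1,1,1,1,1,1,1,1,1,1,1,1,1,1,2).

From H_k ≅ ker(∂_k) / im(∂_{k+1}) we obtain:

  H_0: rank C_0 − rank ∂_1 = 10 − 9 = 1, and the invariant factors of ∂_1 are all 1, so H_0 = Z.
  H_1: rank ker ∂_1 − rank ∂_2 = (30 − 9) − 20 = 1, and ∂_2 has invariant factor 2 > 1, so H_1 = Z ⊕ Z_2.
  H_2: rank ker ∂_2 − rank ∂_3 = (20 − 20) − 0 = 0, and there is no ∂_3, so H_2 = 0.

As a check, the Euler characteristic is 10 − 30 + 20 = 0, which agrees with 1 − 1 + 0 = 0.

H_0 = Z,  H_1 = Z ⊕ Z_2,  H_2 = 0.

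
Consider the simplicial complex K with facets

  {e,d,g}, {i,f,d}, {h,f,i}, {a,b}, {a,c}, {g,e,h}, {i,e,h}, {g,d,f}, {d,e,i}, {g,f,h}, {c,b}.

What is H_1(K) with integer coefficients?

H_1 ≅ Z.

Take the total order a < b < c < d < e < f < g < h < i on the vertex set. Then K (dimension 2) consists of the simplices:

  0-simplices (9): a, b, c, d, e, f, g, h, i
  1-simplices (15): ab, ac, bc, de, df, dg, di, eg, eh, ei, fg, fh, fi, gh, hi
  2-simplices (8): deg, dei, dfg, dfi, egh, ehi, fgh, fhi

so the chain groups are C_0 ≅ Z^9, C_1 ≅ Z^15, C_2 ≅ Z^8.

∂_1: C_1 → C_0 sends each edge [p,q] (with p < q) to q − p. For instance
  ∂ei = i − e.
This gives a 9×15 integer matrix of rank 7; reducing to Smith normal form yields diagonal entries (1,1,1,1,1,1,1).

Boundary ∂_2: C_2 → C_1 sends each 2-simplex [p,q,r] to [q,r] − [p,r] + [p,q]. For instance
  ∂ehi = hi − ei + eh,
  ∂fhi = hi − fi + fh.
The resulting 15×8 matrix has rank 7, and its Smith normal form has invariant factors (1,1,1,1,1,1,1).

Now H_k = ker ∂_k / im ∂_{k+1}, so:

  H_1: rank ker ∂_1 − rank ∂_2 = (15 − 7) − 7 = 1, and the invariant factors of ∂_2 are all 1, so H_1 = Z.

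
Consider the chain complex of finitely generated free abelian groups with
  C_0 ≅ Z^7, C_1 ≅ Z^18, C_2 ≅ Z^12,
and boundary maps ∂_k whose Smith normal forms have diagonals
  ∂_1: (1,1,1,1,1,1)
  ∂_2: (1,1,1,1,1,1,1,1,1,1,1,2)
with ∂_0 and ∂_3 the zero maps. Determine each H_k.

H_0 = Z,  H_1 = Z/2,  H_2 = 0.

H_0: b_0 = 7 − 0 − 6 = 1; torsion from ∂_1 factors > 1: none. So H_0 = Z.
H_1: b_1 = 18 − 6 − 12 = 0; torsion from ∂_2 factors > 1: [2]. So H_1 = Z/2.
H_2: b_2 = 12 − 12 − 0 = 0; torsion from ∂_3 factors > 1: none. So H_2 = 0.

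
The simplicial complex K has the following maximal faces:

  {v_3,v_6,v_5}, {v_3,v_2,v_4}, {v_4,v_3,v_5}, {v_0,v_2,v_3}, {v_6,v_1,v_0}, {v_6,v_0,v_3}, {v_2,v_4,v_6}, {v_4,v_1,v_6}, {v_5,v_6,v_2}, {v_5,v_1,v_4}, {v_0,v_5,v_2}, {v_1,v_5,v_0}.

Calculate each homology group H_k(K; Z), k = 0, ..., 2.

H_0 = Z,  H_1 = Z/2,  H_2 = 0.

Order the vertices as v_0 < v_1 < v_2 < v_3 < v_4 < v_5 < v_6. Listing each simplex with vertices in this order, K has dimension 2 with simplices:

  0-simplices (7): [v_0], [v_1], [v_2], [v_3], [v_4], [v_5], [v_6]
  1-simplices (18): (18 of them)
  2-simplices (12): (12 of them)

so the chain groups are C_0 ≅ Z^7, C_1 ≅ Z^18, C_2 ≅ Z^12.

∂_1: C_1 → C_0 maps an edge to its endpoints' difference, ∂[p,q] = q − p. For instance
  ∂[v_3,v_4] = [v_4] − [v_3].
This gives a 7×18 integer matrix of rank 6; reducing to Smith normal form yields diagonal entries (1,1,1,1,1,1).

∂_2: C_2 → C_1 maps a triangle to the signed sum of its edges. For instance
  ∂[v_3,v_5,v_6] = [v_5,v_6] − [v_3,v_6] + [v_3,v_5],
  ∂[v_2,v_4,v_6] = [v_4,v_6] − [v_2,v_6] + [v_2,v_4].
The resulting 18×12 matrix has rank 12, and its Smith normal form has invariant factors (1,1,1,1,1,1,1,1,1,1,1,2).

Computing H_k = (kernel of ∂_k) / (image of ∂_{k+1}):

  H_0: rank C_0 − rank ∂_1 = 7 − 6 = 1, and the invariant factors of ∂_1 are all 1, so H_0 ≅ Z.
  H_1: rank ker ∂_1 − rank ∂_2 = (18 − 6) − 12 = 0, and ∂_2 has invariant factor 2 > 1, so H_1 ≅ Z/2.
  H_2: rank ker ∂_2 − rank ∂_3 = (12 − 12) − 0 = 0, and there is no ∂_3, so H_2 ≅ 0.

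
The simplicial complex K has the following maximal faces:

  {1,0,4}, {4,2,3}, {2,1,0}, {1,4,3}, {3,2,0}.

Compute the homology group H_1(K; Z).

Take the total order 0 < 1 < 2 < 3 < 4 on the vertex set. Then K (dimension 2) consists of the simplices:

  0-simplices (5): [0], [1], [2], [3], [4]
  1-simplices (10): [0,1], [0,2], [0,3], [0,4], [1,2], [1,3], [1,4], [2,3], [2,4], [3,4]
  2-simplices (5): [0,1,2], [0,1,4], [0,2,3], [1,3,4], [2,3,4]

giving chain groups C_0 ≅ Z^5, C_1 ≅ Z^10, C_2 ≅ Z^5.

∂_1: C_1 → C_0 sends each edge [p,q] (with p < q) to q − p. For instance
  ∂[0,4] = [4] − [0].
The resulting 5×10 matrix has rank 4, and its Smith normal form has invariant factors (1,1,1,1).

The boundary map ∂_2: C_2 → C_1 sends each 2-simplex [p,q,r] to [q,r] − [p,r] + [p,q]. For instance
  ∂[0,1,4] = [1,4] − [0,4] + [0,1],
  ∂[2,3,4] = [3,4] − [2,4] + [2,3].
This gives a 10×5 integer matrix of rank 5; reducing to Smith normal form yields diagonal entries (1,1,1,1,1).

From H_k ≅ ker(∂_k) / im(∂_{k+1}) we obtain:

  H_1: rank ker ∂_1 − rank ∂_2 = (10 − 4) − 5 = 1, and the invariant factors of ∂_2 are all 1, so H_1 ≅ Z.

H_1 = Z.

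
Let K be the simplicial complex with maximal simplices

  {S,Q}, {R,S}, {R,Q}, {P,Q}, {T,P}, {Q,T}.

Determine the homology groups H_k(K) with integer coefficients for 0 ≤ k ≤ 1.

H_0 = Z,  H_1 = Z^2.

We work with the vertex ordering P < Q < R < S < T. The simplices of K, each written with vertices in increasing order, are:

  0-simplices (5): P, Q, R, S, T
  1-simplices (6): PQ, PT, QR, QS, QT, RS

Hence C_0 ≅ Z^5, C_1 ≅ Z^6.

Boundary ∂_1: C_1 → C_0 maps an edge to its endpoints' difference, ∂[p,q] = q − p.
The 5×6 boundary matrix has rank 4 and Smith normal form diag(1,1,1,1).

Now H_k = ker ∂_k / im ∂_{k+1}, so:

  H_0: rank C_0 − rank ∂_1 = 5 − 4 = 1, and the invariant factors of ∂_1 are all 1, so H_0 ≅ Z.
  H_1: rank ker ∂_1 − rank ∂_2 = (6 − 4) − 0 = 2, and there is no ∂_2, so H_1 ≅ Z^2.

As a check, the Euler characteristic is 5 − 6 = -1, which agrees with 1 − 2 = -1.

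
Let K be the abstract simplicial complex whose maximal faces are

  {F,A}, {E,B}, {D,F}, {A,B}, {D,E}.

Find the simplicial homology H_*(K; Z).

We work with the vertex ordering A < B < D < E < F. The simplices of K, each written with vertices in increasing order, are:

  0-simplices (5): A, B, D, E, F
  1-simplices (5): AB, AF, BE, DE, DF

giving chain groups C_0 ≅ Z^5, C_1 ≅ Z^5.

Boundary ∂_1: C_1 → C_0 is given by ∂[p,q] = [q] − [p]. For instance
  ∂BE = E − B.
This gives a 5×5 integer matrix of rank 4; reducing to Smith normal form yields diagonal entries (1,1,1,1).

From H_k ≅ ker(∂_k) / im(∂_{k+1}) we obtain:

  H_0: rank C_0 − rank ∂_1 = 5 − 4 = 1, and the invariant factors of ∂_1 are all 1, so H_0 ≅ Z.
  H_1: rank ker ∂_1 − rank ∂_2 = (5 − 4) − 0 = 1, and there is no ∂_2, so H_1 ≅ Z.

(K is a triangulation of the circle S^1.)

H_0 ≅ Z,  H_1 ≅ Z.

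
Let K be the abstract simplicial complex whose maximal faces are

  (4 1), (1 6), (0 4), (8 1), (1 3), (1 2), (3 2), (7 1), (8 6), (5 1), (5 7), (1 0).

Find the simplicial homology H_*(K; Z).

Order the vertices as 0 < 1 < 2 < 3 < 4 < 5 < 6 < 7 < 8. Listing each simplex with vertices in this order, K has dimension 1 with simplices:

  0-simplices (9): [0], [1], [2], [3], [4], [5], [6], [7], [8]
  1-simplices (12): [0,1], [0,4], [1,2], [1,3], [1,4], [1,5], [1,6], [1,7], [1,8], [2,3], [5,7], [6,8]

giving chain groups C_0 ≅ Z^9, C_1 ≅ Z^12.

The boundary map ∂_1: C_1 → C_0 is given by ∂[p,q] = [q] − [p].
This gives a 9×12 integer matrix of rank 8; reducing to Smith normal form yields diagonal entries (1,1,1,1,1,1,1,1).

From H_k ≅ ker(∂_k) / im(∂_{k+1}) we obtain:

  H_0: rank C_0 − rank ∂_1 = 9 − 8 = 1, and the invariant factors of ∂_1 are all 1, so H_0 = Z.
  H_1: rank ker ∂_1 − rank ∂_2 = (12 − 8) − 0 = 4, and there is no ∂_2, so H_1 = Z^4.

As a check, the Euler characteristic is 9 − 12 = -3, which agrees with 1 − 4 = -3.

H_0 = Z,  H_1 = Z^4.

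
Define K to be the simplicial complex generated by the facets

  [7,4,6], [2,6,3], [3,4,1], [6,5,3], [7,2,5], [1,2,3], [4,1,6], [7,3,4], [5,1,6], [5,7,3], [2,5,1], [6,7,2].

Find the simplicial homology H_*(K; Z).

Order the vertices as 1 < 2 < 3 < 4 < 5 < 6 < 7. Listing each simplex with vertices in this order, K has dimension 2 with simplices:

  0-simplices (7): [1], [2], [3], [4], [5], [6], [7]
  1-simplices (18): [1,2], [1,3], [1,4], [1,5], [1,6], [2,3], [2,5], [2,6], [2,7], [3,4], [3,5], [3,6], [3,7], [4,6], [4,7], [5,6], [5,7], [6,7]
  2-simplices (12): [1,2,3], [1,2,5], [1,3,4], [1,4,6], [1,5,6], [2,3,6], [2,5,7], [2,6,7], [3,4,7], [3,5,6], [3,5,7], [4,6,7]

so the chain groups are C_0 ≅ Z^7, C_1 ≅ Z^18, C_2 ≅ Z^12.

Boundary ∂_1: C_1 → C_0 maps an edge to its endpoints' difference, ∂[p,q] = q − p. For instance
  ∂[2,7] = [7] − [2].
This gives a 7×18 integer matrix of rank 6; reducing to Smith normal form yields diagonal entries (1,1,1,1,1,1).

∂_2: C_2 → C_1 sends each 2-simplex [p,q,r] to [q,r] − [p,r] + [p,q]. For instance
  ∂[2,6,7] = [6,7] − [2,7] + [2,6],
  ∂[1,4,6] = [4,6] − [1,6] + [1,4].
The 18×12 boundary matrix has rank 12 and Smith normal form diag(1,1,1,1,1,1,1,1,1,1,1,2).

Computing H_k = (kernel of ∂_k) / (image of ∂_{k+1}):

  H_0: rank C_0 − rank ∂_1 = 7 − 6 = 1, and the invariant factors of ∂_1 are all 1, so H_0 = Z.
  H_1: rank ker ∂_1 − rank ∂_2 = (18 − 6) − 12 = 0, and ∂_2 has invariant factor 2 > 1, so H_1 = Z/2.
  H_2: rank ker ∂_2 − rank ∂_3 = (12 − 12) − 0 = 0, and there is no ∂_3, so H_2 = 0.

As a check, the Euler characteristic is 7 − 18 + 12 = 1, which agrees with 1 − 0 + 0 = 1.

H_0 ≅ Z,  H_1 ≅ Z/2,  H_2 = 0.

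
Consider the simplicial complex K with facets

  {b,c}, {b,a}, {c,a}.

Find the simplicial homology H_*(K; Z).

H_0 = Z,  H_1 = Z.

Order the vertices as a < b < c. Listing each simplex with vertices in this order, K has dimension 1 with simplices:

  0-simplices (3): a, b, c
  1-simplices (3): ab, ac, bc

Hence C_0 ≅ Z^3, C_1 ≅ Z^3.

Boundary ∂_1: C_1 → C_0 is given by ∂[p,q] = [q] − [p].
The resulting 3×3 matrix has rank 2, and its Smith normal form has invariant factors (1,1).

Computing H_k = (kernel of ∂_k) / (image of ∂_{k+1}):

  H_0: rank C_0 − rank ∂_1 = 3 − 2 = 1, and the invariant factors of ∂_1 are all 1, so H_0 ≅ Z.
  H_1: rank ker ∂_1 − rank ∂_2 = (3 − 2) − 0 = 1, and there is no ∂_2, so H_1 ≅ Z.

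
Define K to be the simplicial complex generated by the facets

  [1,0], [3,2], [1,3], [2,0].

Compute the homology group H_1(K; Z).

H_1 = Z.

Order the vertices as 0 < 1 < 2 < 3. Listing each simplex with vertices in this order, K has dimension 1 with simplices:

  0-simplices (4): [0], [1], [2], [3]
  1-simplices (4): [0,1], [0,2], [1,3], [2,3]

so the chain groups are C_0 ≅ Z^4, C_1 ≅ Z^4.

∂_1: C_1 → C_0 maps an edge to its endpoints' difference, ∂[p,q] = q − p.
The 4×4 boundary matrix has rank 3 and Smith normal form diag(1,1,1).

Computing H_k = (kernel of ∂_k) / (image of ∂_{k+1}):

  H_1: rank ker ∂_1 − rank ∂_2 = (4 − 3) − 0 = 1, and there is no ∂_2, so H_1 ≅ Z.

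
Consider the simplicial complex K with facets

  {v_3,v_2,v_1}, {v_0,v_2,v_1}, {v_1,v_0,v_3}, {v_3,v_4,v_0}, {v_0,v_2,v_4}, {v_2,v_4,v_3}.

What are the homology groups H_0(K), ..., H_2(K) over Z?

H_0 ≅ Z,  H_1 = 0,  H_2 ≅ Z.

Take the total order v_0 < v_1 < v_2 < v_3 < v_4 on the vertex set. Then K (dimension 2) consists of the simplices:

  0-simplices (5): [v_0], [v_1], [v_2], [v_3], [v_4]
  1-simplices (9): [v_0,v_1], [v_0,v_2], [v_0,v_3], [v_0,v_4], [v_1,v_2], [v_1,v_3], [v_2,v_3], [v_2,v_4], [v_3,v_4]
  2-simplices (6): [v_0,v_1,v_2], [v_0,v_1,v_3], [v_0,v_2,v_4], [v_0,v_3,v_4], [v_1,v_2,v_3], [v_2,v_3,v_4]

Hence C_0 ≅ Z^5, C_1 ≅ Z^9, C_2 ≅ Z^6.

∂_1: C_1 → C_0 is given by ∂[p,q] = [q] − [p]. For instance
  ∂[v_0,v_4] = [v_4] − [v_0].
As a 5×9 matrix over Z this has rank 4, with invariant factors (1,1,1,1).

∂_2: C_2 → C_1 sends each 2-simplex [p,q,r] to [q,r] − [p,r] + [p,q]. For instance
  ∂[v_1,v_2,v_3] = [v_2,v_3] − [v_1,v_3] + [v_1,v_2],
  ∂[v_0,v_1,v_2] = [v_1,v_2] − [v_0,v_2] + [v_0,v_1].
This gives a 9×6 integer matrix of rank 5; reducing to Smith normal form yields diagonal entries (1,1,1,1,1).

Computing H_k = (kernel of ∂_k) / (image of ∂_{k+1}):

  H_0: rank C_0 − rank ∂_1 = 5 − 4 = 1, and the invariant factors of ∂_1 are all 1, so H_0 ≅ Z.
  H_1: rank ker ∂_1 − rank ∂_2 = (9 − 4) − 5 = 0, and the invariant factors of ∂_2 are all 1, so H_1 ≅ 0.
  H_2: rank ker ∂_2 − rank ∂_3 = (6 − 5) − 0 = 1, and there is no ∂_3, so H_2 ≅ Z.

As a check, the Euler characteristic is 5 − 9 + 6 = 2, which agrees with 1 − 0 + 1 = 2.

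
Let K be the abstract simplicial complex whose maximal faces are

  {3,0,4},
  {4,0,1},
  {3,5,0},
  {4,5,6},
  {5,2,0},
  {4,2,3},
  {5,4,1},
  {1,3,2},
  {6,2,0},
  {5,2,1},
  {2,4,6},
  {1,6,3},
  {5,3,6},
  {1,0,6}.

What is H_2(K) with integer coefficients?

H_2 ≅ Z.

Take the total order 0 < 1 < 2 < 3 < 4 < 5 < 6 on the vertex set. Then K (dimension 2) consists of the simplices:

  0-simplices (7): [0], [1], [2], [3], [4], [5], [6]
  1-simplices (21): [0,1], [0,2], [0,3], [0,4], [0,5], [0,6], [1,2], [1,3], [1,4], [1,5], [1,6], [2,3], [2,4], [2,5], [2,6], [3,4], [3,5], [3,6], [4,5], [4,6], [5,6]
  2-simplices (14): [0,1,4], [0,1,6], [0,2,5], [0,2,6], [0,3,4], [0,3,5], [1,2,3], [1,2,5], [1,3,6], [1,4,5], [2,3,4], [2,4,6], [3,5,6], [4,5,6]

Hence C_0 ≅ Z^7, C_1 ≅ Z^21, C_2 ≅ Z^14.

The boundary map ∂_1: C_1 → C_0 sends each edge [p,q] (with p < q) to q − p. For instance
  ∂[4,5] = [5] − [4].
The 7×21 boundary matrix has rank 6 and Smith normal form diag(1,1,1,1,1,1).

Boundary ∂_2: C_2 → C_1 maps a triangle to the signed sum of its edges. For instance
  ∂[3,5,6] = [5,6] − [3,6] + [3,5],
  ∂[1,3,6] = [3,6] − [1,6] + [1,3].
As a 21×14 matrix over Z this has rank 13, with invariant factors (1,1,1,1,1,1,1,1,1,1,1,1,1).

From H_k ≅ ker(∂_k) / im(∂_{k+1}) we obtain:

  H_2: rank ker ∂_2 − rank ∂_3 = (14 − 13) − 0 = 1, and there is no ∂_3, so H_2 ≅ Z.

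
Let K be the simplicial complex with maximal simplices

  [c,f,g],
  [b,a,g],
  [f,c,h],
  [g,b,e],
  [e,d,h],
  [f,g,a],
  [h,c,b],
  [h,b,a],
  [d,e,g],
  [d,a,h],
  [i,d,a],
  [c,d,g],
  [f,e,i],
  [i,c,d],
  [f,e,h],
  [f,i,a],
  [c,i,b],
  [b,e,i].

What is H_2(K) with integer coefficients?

H_2 ≅ Z.

Take the total order a < b < c < d < e < f < g < h < i on the vertex set. Then K (dimension 2) consists of the simplices:

  0-simplices (9): a, b, c, d, e, f, g, h, i
  1-simplices (27): ab, ad, af, ag, ah, ai, bc, be, bg, bh, bi, cd, cf, cg, ch, ci, de, dg, dh, di, ef, eg, eh, ei, fg, fh, fi
  2-simplices (18): abg, abh, adh, adi, afg, afi, bch, bci, beg, bei, cdg, cdi, cfg, cfh, deg, deh, efh, efi

Hence C_0 ≅ Z^9, C_1 ≅ Z^27, C_2 ≅ Z^18.

The boundary map ∂_1: C_1 → C_0 is given by ∂[p,q] = [q] − [p]. For instance
  ∂di = i − d.
The 9×27 boundary matrix has rank 8 and Smith normal form diag(1,1,1,1,1,1,1,1).

The boundary map ∂_2: C_2 → C_1 maps a triangle to the signed sum of its edges. For instance
  ∂cdg = dg − cg + cd,
  ∂efh = fh − eh + ef.
As a 27×18 matrix over Z this has rank 17, with invariant factors (1,1,1,1,1,1,1,1,1,1,1,1,1,1,1,1,1).

Computing H_k = (kernel of ∂_k) / (image of ∂_{k+1}):

  H_2: rank ker ∂_2 − rank ∂_3 = (18 − 17) − 0 = 1, and there is no ∂_3, so H_2 ≅ Z.

(K is a triangulation of the torus T^2.)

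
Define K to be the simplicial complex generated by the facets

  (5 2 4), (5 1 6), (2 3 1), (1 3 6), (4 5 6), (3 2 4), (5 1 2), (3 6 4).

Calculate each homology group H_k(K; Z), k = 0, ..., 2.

H_0 = Z,  H_1 = 0,  H_2 = Z.

Order the vertices as 1 < 2 < 3 < 4 < 5 < 6. Listing each simplex with vertices in this order, K has dimension 2 with simplices:

  0-simplices (6): [1], [2], [3], [4], [5], [6]
  1-simplices (12): [1,2], [1,3], [1,5], [1,6], [2,3], [2,4], [2,5], [3,4], [3,6], [4,5], [4,6], [5,6]
  2-simplices (8): [1,2,3], [1,2,5], [1,3,6], [1,5,6], [2,3,4], [2,4,5], [3,4,6], [4,5,6]

giving chain groups C_0 ≅ Z^6, C_1 ≅ Z^12, C_2 ≅ Z^8.

∂_1: C_1 → C_0 sends each edge [p,q] (with p < q) to q − p.
The 6×12 boundary matrix has rank 5 and Smith normal form diag(1,1,1,1,1).

Boundary ∂_2: C_2 → C_1 acts by ∂[p,q,r] = [q,r] − [p,r] + [p,q]. For instance
  ∂[4,5,6] = [5,6] − [4,6] + [4,5],
  ∂[1,2,3] = [2,3] − [1,3] + [1,2].
As a 12×8 matrix over Z this has rank 7, with invariant factors (1,1,1,1,1,1,1).

Reading off H_k = ker ∂_k / im ∂_{k+1}:

  H_0: rank C_0 − rank ∂_1 = 6 − 5 = 1, and the invariant factors of ∂_1 are all 1, so H_0 = Z.
  H_1: rank ker ∂_1 − rank ∂_2 = (12 − 5) − 7 = 0, and the invariant factors of ∂_2 are all 1, so H_1 = 0.
  H_2: rank ker ∂_2 − rank ∂_3 = (8 − 7) − 0 = 1, and there is no ∂_3, so H_2 = Z.

As a check, the Euler characteristic is 6 − 12 + 8 = 2, which agrees with 1 − 0 + 1 = 2.
(K is a triangulation of the 2-sphere S^2.)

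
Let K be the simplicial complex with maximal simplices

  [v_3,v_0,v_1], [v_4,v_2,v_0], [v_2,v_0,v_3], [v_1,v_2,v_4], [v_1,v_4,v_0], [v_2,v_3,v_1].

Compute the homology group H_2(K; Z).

Fix the vertex order v_0 < v_1 < v_2 < v_3 < v_4 and write every simplex with vertices in increasing order. Then dim K = 2 and the simplices of K are:

  0-simplices (5): [v_0], [v_1], [v_2], [v_3], [v_4]
  1-simplices (9): [v_0,v_1], [v_0,v_2], [v_0,v_3], [v_0,v_4], [v_1,v_2], [v_1,v_3], [v_1,v_4], [v_2,v_3], [v_2,v_4]
  2-simplices (6): [v_0,v_1,v_3], [v_0,v_1,v_4], [v_0,v_2,v_3], [v_0,v_2,v_4], [v_1,v_2,v_3], [v_1,v_2,v_4]

Hence C_0 ≅ Z^5, C_1 ≅ Z^9, C_2 ≅ Z^6.

∂_1: C_1 → C_0 sends each edge [p,q] (with p < q) to q − p. For instance
  ∂[v_0,v_4] = [v_4] − [v_0].
The 5×9 boundary matrix has rank 4 and Smith normal form diag(1,1,1,1).

Boundary ∂_2: C_2 → C_1 sends each 2-simplex [p,q,r] to [q,r] − [p,r] + [p,q]. For instance
  ∂[v_0,v_1,v_3] = [v_1,v_3] − [v_0,v_3] + [v_0,v_1],
  ∂[v_0,v_2,v_4] = [v_2,v_4] − [v_0,v_4] + [v_0,v_2].
This gives a 9×6 integer matrix of rank 5; reducing to Smith normal form yields diagonal entries (1,1,1,1,1).

Computing H_k = (kernel of ∂_k) / (image of ∂_{k+1}):

  H_2: rank ker ∂_2 − rank ∂_3 = (6 − 5) − 0 = 1, and there is no ∂_3, so H_2 ≅ Z.

H_2 ≅ Z.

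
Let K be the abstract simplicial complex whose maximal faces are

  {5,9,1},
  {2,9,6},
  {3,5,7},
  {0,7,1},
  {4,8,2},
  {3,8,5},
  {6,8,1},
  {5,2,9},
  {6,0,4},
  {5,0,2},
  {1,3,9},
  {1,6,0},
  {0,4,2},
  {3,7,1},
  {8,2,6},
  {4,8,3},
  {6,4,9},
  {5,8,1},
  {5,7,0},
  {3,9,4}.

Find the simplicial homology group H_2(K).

H_2 ≅ 0.

Fix the vertex order 0 < 1 < 2 < 3 < 4 < 5 < 6 < 7 < 8 < 9 and write every simplex with vertices in increasing order. Then dim K = 2 and the simplices of K are:

  0-simplices (10): [0], [1], [2], [3], [4], [5], [6], [7], [8], [9]
  1-simplices (30): (30 of them)
  2-simplices (20): (20 of them)

giving chain groups C_0 ≅ Z^10, C_1 ≅ Z^30, C_2 ≅ Z^20.

The boundary map ∂_1: C_1 → C_0 is given by ∂[p,q] = [q] − [p]. For instance
  ∂[1,7] = [7] − [1].
This gives a 10×30 integer matrix of rank 9; reducing to Smith normal form yields diagonal entries (1,1,1,1,1,1,1,1,1).

Boundary ∂_2: C_2 → C_1 sends each 2-simplex [p,q,r] to [q,r] − [p,r] + [p,q]. For instance
  ∂[2,5,9] = [5,9] − [2,9] + [2,5],
  ∂[4,6,9] = [6,9] − [4,9] + [4,6].
The resulting 30×20 matrix has rank 20, and its Smith normal form has invariant factors (1,1,1,1,1,1,1,1,1,1,1,1,1,1,1,1,1,1,1,2).

Computing H_k = (kernel of ∂_k) / (image of ∂_{k+1}):

  H_2: rank ker ∂_2 − rank ∂_3 = (20 − 20) − 0 = 0, and there is no ∂_3, so H_2 ≅ 0.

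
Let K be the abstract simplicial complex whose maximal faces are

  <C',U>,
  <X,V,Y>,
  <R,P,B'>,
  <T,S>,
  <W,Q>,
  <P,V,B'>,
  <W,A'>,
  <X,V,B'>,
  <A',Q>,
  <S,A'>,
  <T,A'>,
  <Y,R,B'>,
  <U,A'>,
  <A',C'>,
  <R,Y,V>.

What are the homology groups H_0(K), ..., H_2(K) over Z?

Take the total order P < Q < R < S < T < U < V < W < X < Y < A' < B' < C' on the vertex set. Then K (dimension 2) consists of the simplices:

  0-simplices (13): [P], [Q], [R], [S], [T], [U], [V], [W], [X], [Y], [A'], [B'], [C']
  1-simplices (21): [P,R], [P,V], [P,B'], [Q,W], [Q,A'], [R,V], [R,Y], [R,B'], [S,T], [S,A'], [T,A'], [U,A'], [U,C'], [V,X], [V,Y], [V,B'], [W,A'], [X,Y], [X,B'], [Y,B'], [A',C']
  2-simplices (6): [P,R,B'], [P,V,B'], [R,V,Y], [R,Y,B'], [V,X,Y], [V,X,B']

so the chain groups are C_0 ≅ Z^13, C_1 ≅ Z^21, C_2 ≅ Z^6.

The boundary map ∂_1: C_1 → C_0 maps an edge to its endpoints' difference, ∂[p,q] = q − p. For instance
  ∂[R,Y] = [Y] − [R].
The 13×21 boundary matrix has rank 11 and Smith normal form diag(1,1,1,1,1,1,1,1,1,1,1).

∂_2: C_2 → C_1 sends each 2-simplex [p,q,r] to [q,r] − [p,r] + [p,q]. For instance
  ∂[P,R,B'] = [R,B'] − [P,B'] + [P,R],
  ∂[R,V,Y] = [V,Y] − [R,Y] + [R,V].
This gives a 21×6 integer matrix of rank 6; reducing to Smith normal form yields diagonal entries (1,1,1,1,1,1).

From H_k ≅ ker(∂_k) / im(∂_{k+1}) we obtain:

  H_0: rank C_0 − rank ∂_1 = 13 − 11 = 2, and the invariant factors of ∂_1 are all 1, so H_0 = Z^2.
  H_1: rank ker ∂_1 − rank ∂_2 = (21 − 11) − 6 = 4, and the invariant factors of ∂_2 are all 1, so H_1 = Z^4.
  H_2: rank ker ∂_2 − rank ∂_3 = (6 − 6) − 0 = 0, and there is no ∂_3, so H_2 = 0.

(K is a triangulation of the disjoint union of a wedge of 3 circles and the cylinder S^1 x I.)

H_0 = Z^2,  H_1 = Z^4,  H_2 = 0.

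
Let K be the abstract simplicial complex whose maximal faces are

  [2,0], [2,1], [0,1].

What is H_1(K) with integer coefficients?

H_1 = Z.

Take the total order 0 < 1 < 2 on the vertex set. Then K (dimension 1) consists of the simplices:

  0-simplices (3): [0], [1], [2]
  1-simplices (3): [0,1], [0,2], [1,2]

so the chain groups are C_0 ≅ Z^3, C_1 ≅ Z^3.

∂_1: C_1 → C_0 maps an edge to its endpoints' difference, ∂[p,q] = q − p.
This gives a 3×3 integer matrix of rank 2; reducing to Smith normal form yields diagonal entries (1,1).

Reading off H_k = ker ∂_k / im ∂_{k+1}:

  H_1: rank ker ∂_1 − rank ∂_2 = (3 − 2) − 0 = 1, and there is no ∂_2, so H_1 = Z.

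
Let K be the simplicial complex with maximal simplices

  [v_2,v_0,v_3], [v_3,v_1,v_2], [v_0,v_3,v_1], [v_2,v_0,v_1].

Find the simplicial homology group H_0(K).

H_0 = Z.

Take the total order v_0 < v_1 < v_2 < v_3 on the vertex set. Then K (dimension 2) consists of the simplices:

  0-simplices (4): [v_0], [v_1], [v_2], [v_3]
  1-simplices (6): [v_0,v_1], [v_0,v_2], [v_0,v_3], [v_1,v_2], [v_1,v_3], [v_2,v_3]
  2-simplices (4): [v_0,v_1,v_2], [v_0,v_1,v_3], [v_0,v_2,v_3], [v_1,v_2,v_3]

giving chain groups C_0 ≅ Z^4, C_1 ≅ Z^6, C_2 ≅ Z^4.

∂_1: C_1 → C_0 maps an edge to its endpoints' difference, ∂[p,q] = q − p. For instance
  ∂[v_0,v_3] = [v_3] − [v_0].
This gives a 4×6 integer matrix of rank 3; reducing to Smith normal form yields diagonal entries (1,1,1).

Boundary ∂_2: C_2 → C_1 maps a triangle to the signed sum of its edges. For instance
  ∂[v_0,v_1,v_3] = [v_1,v_3] − [v_0,v_3] + [v_0,v_1],
  ∂[v_0,v_1,v_2] = [v_1,v_2] − [v_0,v_2] + [v_0,v_1].
As a 6×4 matrix over Z this has rank 3, with invariant factors (1,1,1).

From H_k ≅ ker(∂_k) / im(∂_{k+1}) we obtain:

  H_0: rank C_0 − rank ∂_1 = 4 − 3 = 1, and the invariant factors of ∂_1 are all 1, so H_0 ≅ Z.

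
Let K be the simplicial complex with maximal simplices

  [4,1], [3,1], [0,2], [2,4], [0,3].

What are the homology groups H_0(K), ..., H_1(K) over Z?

H_0 ≅ Z,  H_1 ≅ Z.

We work with the vertex ordering 0 < 1 < 2 < 3 < 4. The simplices of K, each written with vertices in increasing order, are:

  0-simplices (5): [0], [1], [2], [3], [4]
  1-simplices (5): [0,2], [0,3], [1,3], [1,4], [2,4]

giving chain groups C_0 ≅ Z^5, C_1 ≅ Z^5.

The boundary map ∂_1: C_1 → C_0 is given by ∂[p,q] = [q] − [p].
The 5×5 boundary matrix has rank 4 and Smith normal form diag(1,1,1,1).

Now H_k = ker ∂_k / im ∂_{k+1}, so:

  H_0: rank C_0 − rank ∂_1 = 5 − 4 = 1, and the invariant factors of ∂_1 are all 1, so H_0 = Z.
  H_1: rank ker ∂_1 − rank ∂_2 = (5 − 4) − 0 = 1, and there is no ∂_2, so H_1 = Z.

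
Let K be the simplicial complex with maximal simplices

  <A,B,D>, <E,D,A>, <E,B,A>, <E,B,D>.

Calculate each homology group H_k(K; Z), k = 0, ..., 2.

H_0 ≅ Z,  H_1 = 0,  H_2 ≅ Z.

Order the vertices as A < B < D < E. Listing each simplex with vertices in this order, K has dimension 2 with simplices:

  0-simplices (4): A, B, D, E
  1-simplices (6): AB, AD, AE, BD, BE, DE
  2-simplices (4): ABD, ABE, ADE, BDE

Hence C_0 ≅ Z^4, C_1 ≅ Z^6, C_2 ≅ Z^4.

∂_1: C_1 → C_0 is given by ∂[p,q] = [q] − [p]. For instance
  ∂AB = B − A.
This gives a 4×6 integer matrix of rank 3; reducing to Smith normal form yields diagonal entries (1,1,1).

∂_2: C_2 → C_1 sends each 2-simplex [p,q,r] to [q,r] − [p,r] + [p,q]. For instance
  ∂ABE = BE − AE + AB,
  ∂BDE = DE − BE + BD.
This gives a 6×4 integer matrix of rank 3; reducing to Smith normal form yields diagonal entries (1,1,1).

From H_k ≅ ker(∂_k) / im(∂_{k+1}) we obtain:

  H_0: rank C_0 − rank ∂_1 = 4 − 3 = 1, and the invariant factors of ∂_1 are all 1, so H_0 = Z.
  H_1: rank ker ∂_1 − rank ∂_2 = (6 − 3) − 3 = 0, and the invariant factors of ∂_2 are all 1, so H_1 = 0.
  H_2: rank ker ∂_2 − rank ∂_3 = (4 − 3) − 0 = 1, and there is no ∂_3, so H_2 = Z.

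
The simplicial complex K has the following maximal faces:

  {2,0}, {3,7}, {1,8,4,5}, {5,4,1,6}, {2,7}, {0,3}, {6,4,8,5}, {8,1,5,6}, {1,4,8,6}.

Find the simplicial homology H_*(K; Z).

H_0 = Z^2,  H_1 = Z,  H_2 = 0,  H_3 = Z.

We work with the vertex ordering 0 < 1 < 2 < 3 < 4 < 5 < 6 < 7 < 8. The simplices of K, each written with vertices in increasing order, are:

  0-simplices (9): [0], [1], [2], [3], [4], [5], [6], [7], [8]
  1-simplices (14): [0,2], [0,3], [1,4], [1,5], [1,6], [1,8], [2,7], [3,7], [4,5], [4,6], [4,8], [5,6], [5,8], [6,8]
  2-simplices (10): [1,4,5], [1,4,6], [1,4,8], [1,5,6], [1,5,8], [1,6,8], [4,5,6], [4,5,8], [4,6,8], [5,6,8]
  3-simplices (5): [1,4,5,6], [1,4,5,8], [1,4,6,8], [1,5,6,8], [4,5,6,8]

Hence C_0 ≅ Z^9, C_1 ≅ Z^14, C_2 ≅ Z^10, C_3 ≅ Z^5.

∂_1: C_1 → C_0 sends each edge [p,q] (with p < q) to q − p. For instance
  ∂[1,4] = [4] − [1].
The resulting 9×14 matrix has rank 7, and its Smith normal form has invariant factors (1,1,1,1,1,1,1).

The boundary map ∂_2: C_2 → C_1 acts by ∂[p,q,r] = [q,r] − [p,r] + [p,q]. For instance
  ∂[1,4,5] = [4,5] − [1,5] + [1,4],
  ∂[4,5,8] = [5,8] − [4,8] + [4,5].
This gives a 14×10 integer matrix of rank 6; reducing to Smith normal form yields diagonal entries (1,1,1,1,1,1).

∂_3: C_3 → C_2 sends each 3-simplex σ to the alternating sum Σ_i (−1)^i (σ with its i-th vertex removed). For instance
  ∂[1,4,5,6] = [4,5,6] − [1,5,6] + [1,4,6] − [1,4,5],
  ∂[4,5,6,8] = [5,6,8] − [4,6,8] + [4,5,8] − [4,5,6].
As a 10×5 matrix over Z this has rank 4, with invariant factors (1,1,1,1).

Now H_k = ker ∂_k / im ∂_{k+1}, so:

  H_0: rank C_0 − rank ∂_1 = 9 − 7 = 2, and the invariant factors of ∂_1 are all 1, so H_0 = Z^2.
  H_1: rank ker ∂_1 − rank ∂_2 = (14 − 7) − 6 = 1, and the invariant factors of ∂_2 are all 1, so H_1 = Z.
  H_2: rank ker ∂_2 − rank ∂_3 = (10 − 6) − 4 = 0, and the invariant factors of ∂_3 are all 1, so H_2 = 0.
  H_3: rank ker ∂_3 − rank ∂_4 = (5 − 4) − 0 = 1, and there is no ∂_4, so H_3 = Z.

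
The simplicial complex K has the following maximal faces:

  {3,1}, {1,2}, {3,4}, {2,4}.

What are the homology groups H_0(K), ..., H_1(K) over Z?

H_0 = Z,  H_1 = Z.

Order the vertices as 1 < 2 < 3 < 4. Listing each simplex with vertices in this order, K has dimension 1 with simplices:

  0-simplices (4): [1], [2], [3], [4]
  1-simplices (4): [1,2], [1,3], [2,4], [3,4]

giving chain groups C_0 ≅ Z^4, C_1 ≅ Z^4.

The boundary map ∂_1: C_1 → C_0 maps an edge to its endpoints' difference, ∂[p,q] = q − p.
The resulting 4×4 matrix has rank 3, and its Smith normal form has invariant factors (1,1,1).

Now H_k = ker ∂_k / im ∂_{k+1}, so:

  H_0: rank C_0 − rank ∂_1 = 4 − 3 = 1, and the invariant factors of ∂_1 are all 1, so H_0 ≅ Z.
  H_1: rank ker ∂_1 − rank ∂_2 = (4 − 3) − 0 = 1, and there is no ∂_2, so H_1 ≅ Z.

As a check, the Euler characteristic is 4 − 4 = 0, which agrees with 1 − 1 = 0.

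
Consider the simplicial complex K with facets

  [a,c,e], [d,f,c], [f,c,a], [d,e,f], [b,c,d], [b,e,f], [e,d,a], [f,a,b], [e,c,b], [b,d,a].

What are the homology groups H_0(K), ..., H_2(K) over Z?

We work with the vertex ordering a < b < c < d < e < f. The simplices of K, each written with vertices in increasing order, are:

  0-simplices (6): a, b, c, d, e, f
  1-simplices (15): ab, ac, ad, ae, af, bc, bd, be, bf, cd, ce, cf, de, df, ef
  2-simplices (10): abd, abf, ace, acf, ade, bcd, bce, bef, cdf, def

giving chain groups C_0 ≅ Z^6, C_1 ≅ Z^15, C_2 ≅ Z^10.

∂_1: C_1 → C_0 sends each edge [p,q] (with p < q) to q − p. For instance
  ∂ac = c − a.
This gives a 6×15 integer matrix of rank 5; reducing to Smith normal form yields diagonal entries (1,1,1,1,1).

∂_2: C_2 → C_1 acts by ∂[p,q,r] = [q,r] − [p,r] + [p,q]. For instance
  ∂abd = bd − ad + ab,
  ∂ade = de − ae + ad.
As a 15×10 matrix over Z this has rank 10, with invariant factors (1,1,1,1,1,1,1,1,1,2).

Reading off H_k = ker ∂_k / im ∂_{k+1}:

  H_0: rank C_0 − rank ∂_1 = 6 − 5 = 1, and the invariant factors of ∂_1 are all 1, so H_0 ≅ Z.
  H_1: rank ker ∂_1 − rank ∂_2 = (15 − 5) − 10 = 0, and ∂_2 has invariant factor 2 > 1, so H_1 ≅ Z/2Z.
  H_2: rank ker ∂_2 − rank ∂_3 = (10 − 10) − 0 = 0, and there is no ∂_3, so H_2 ≅ 0.

As a check, the Euler characteristic is 6 − 15 + 10 = 1, which agrees with 1 − 0 + 0 = 1.

H_0 = Z,  H_1 = Z/2Z,  H_2 = 0.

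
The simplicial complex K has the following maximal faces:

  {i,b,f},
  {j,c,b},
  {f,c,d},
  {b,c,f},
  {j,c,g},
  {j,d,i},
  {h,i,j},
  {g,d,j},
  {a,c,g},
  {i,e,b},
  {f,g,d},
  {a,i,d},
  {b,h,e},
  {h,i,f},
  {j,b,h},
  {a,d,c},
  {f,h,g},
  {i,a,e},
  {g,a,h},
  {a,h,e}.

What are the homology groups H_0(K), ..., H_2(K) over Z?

Fix the vertex order a < b < c < d < e < f < g < h < i < j and write every simplex with vertices in increasing order. Then dim K = 2 and the simplices of K are:

  0-simplices (10): a, b, c, d, e, f, g, h, i, j
  1-simplices (30): ac, ad, ae, ag, ah, ai, bc, be, bf, bh, bi, bj, cd, cf, cg, cj, df, dg, di, dj, eh, ei, fg, fh, fi, gh, gj, hi, hj, ij
  2-simplices (20): acd, acg, adi, aeh, aei, agh, bcf, bcj, beh, bei, bfi, bhj, cdf, cgj, dfg, dgj, dij, fgh, fhi, hij

Hence C_0 ≅ Z^10, C_1 ≅ Z^30, C_2 ≅ Z^20.

∂_1: C_1 → C_0 sends each edge [p,q] (with p < q) to q − p. For instance
  ∂df = f − d.
This gives a 10×30 integer matrix of rank 9; reducing to Smith normal form yields diagonal entries (1,1,1,1,1,1,1,1,1).

∂_2: C_2 → C_1 maps a triangle to the signed sum of its edges. For instance
  ∂agh = gh − ah + ag,
  ∂acg = cg − ag + ac.
The resulting 30×20 matrix has rank 20, and its Smith normal form has invariant factors (1,1,1,1,1,1,1,1,1,1,1,1,1,1,1,1,1,1,1,2).

Reading off H_k = ker ∂_k / im ∂_{k+1}:

  H_0: rank C_0 − rank ∂_1 = 10 − 9 = 1, and the invariant factors of ∂_1 are all 1, so H_0 = Z.
  H_1: rank ker ∂_1 − rank ∂_2 = (30 − 9) − 20 = 1, and ∂_2 has invariant factor 2 > 1, so H_1 = Z ⊕ Z/2.
  H_2: rank ker ∂_2 − rank ∂_3 = (20 − 20) − 0 = 0, and there is no ∂_3, so H_2 = 0.

As a check, the Euler characteristic is 10 − 30 + 20 = 0, which agrees with 1 − 1 + 0 = 0.

H_0 ≅ Z,  H_1 ≅ Z ⊕ Z/2,  H_2 = 0.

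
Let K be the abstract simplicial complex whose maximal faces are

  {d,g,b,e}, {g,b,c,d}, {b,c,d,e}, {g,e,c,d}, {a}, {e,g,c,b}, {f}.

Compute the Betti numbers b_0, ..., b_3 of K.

b_0 = 3, b_1 = 0, b_2 = 0, b_3 = 1.

Take the total order a < b < c < d < e < f < g on the vertex set. Then K (dimension 3) consists of the simplices:

  0-simplices (7): a, b, c, d, e, f, g
  1-simplices (10): bc, bd, be, bg, cd, ce, cg, de, dg, eg
  2-simplices (10): bcd, bce, bcg, bde, bdg, beg, cde, cdg, ceg, deg
  3-simplices (5): bcde, bcdg, bceg, bdeg, cdeg

giving chain groups C_0 ≅ Z^7, C_1 ≅ Z^10, C_2 ≅ Z^10, C_3 ≅ Z^5.

∂_1: C_1 → C_0 maps an edge to its endpoints' difference, ∂[p,q] = q − p. For instance
  ∂bc = c − b.
The 7×10 boundary matrix has rank 4 and Smith normal form diag(1,1,1,1).

∂_2: C_2 → C_1 sends each 2-simplex [p,q,r] to [q,r] − [p,r] + [p,q]. For instance
  ∂bcg = cg − bg + bc,
  ∂bde = de − be + bd.
The resulting 10×10 matrix has rank 6, and its Smith normal form has invariant factors (1,1,1,1,1,1).

The boundary map ∂_3: C_3 → C_2 sends each 3-simplex σ to the alternating sum Σ_i (−1)^i (σ with its i-th vertex removed). For instance
  ∂bceg = ceg − beg + bcg − bce,
  ∂bdeg = deg − beg + bdg − bde.
As a 10×5 matrix over Z this has rank 4, with invariant factors (1,1,1,1).

From H_k ≅ ker(∂_k) / im(∂_{k+1}) we obtain:

  H_0: rank C_0 − rank ∂_1 = 7 − 4 = 3, and the invariant factors of ∂_1 are all 1, so H_0 ≅ Z^3.
  H_1: rank ker ∂_1 − rank ∂_2 = (10 − 4) − 6 = 0, and the invariant factors of ∂_2 are all 1, so H_1 ≅ 0.
  H_2: rank ker ∂_2 − rank ∂_3 = (10 − 6) − 4 = 0, and the invariant factors of ∂_3 are all 1, so H_2 ≅ 0.
  H_3: rank ker ∂_3 − rank ∂_4 = (5 − 4) − 0 = 1, and there is no ∂_4, so H_3 ≅ Z.

As a check, the Euler characteristic is 7 − 10 + 10 − 5 = 2, which agrees with 3 − 0 + 0 − 1 = 2.
(K is a triangulation of the disjoint union of a set of 2 points and the 3-sphere S^3.)

Hence the Betti numbers are b_0 = 3, b_1 = 0, b_2 = 0, b_3 = 1.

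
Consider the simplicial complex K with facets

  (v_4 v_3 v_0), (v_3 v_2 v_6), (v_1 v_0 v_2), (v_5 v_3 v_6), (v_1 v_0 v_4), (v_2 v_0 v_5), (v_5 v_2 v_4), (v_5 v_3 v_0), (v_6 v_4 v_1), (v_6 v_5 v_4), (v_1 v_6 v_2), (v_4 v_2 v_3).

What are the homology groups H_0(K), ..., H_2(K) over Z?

H_0 = Z,  H_1 = Z/2,  H_2 = 0.

K has 7 vertices, 18 edges, 12 triangles.
rank ∂_0 = 0, rank ∂_1 = 6 ⇒ b_0 = 7 − 0 − 6 = 1; all invariant factors of ∂_1 are 1 so no torsion. So H_0 ≅ Z.
rank ∂_1 = 6, rank ∂_2 = 12 ⇒ b_1 = 18 − 6 − 12 = 0; ∂_2 has invariant factor(s) [2] giving torsion. So H_1 ≅ Z/2.
rank ∂_2 = 12, rank ∂_3 = 0 ⇒ b_2 = 12 − 12 − 0 = 0. So H_2 ≅ 0.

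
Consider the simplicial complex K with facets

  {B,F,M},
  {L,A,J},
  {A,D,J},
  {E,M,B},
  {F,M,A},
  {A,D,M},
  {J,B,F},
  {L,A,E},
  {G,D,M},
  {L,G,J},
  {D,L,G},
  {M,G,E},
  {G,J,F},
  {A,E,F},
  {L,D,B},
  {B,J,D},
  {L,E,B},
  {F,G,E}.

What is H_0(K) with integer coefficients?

H_0 = Z.

Fix the vertex order A < B < D < E < F < G < J < L < M and write every simplex with vertices in increasing order. Then dim K = 2 and the simplices of K are:

  0-simplices (9): A, B, D, E, F, G, J, L, M
  1-simplices (27): AD, AE, AF, AJ, AL, AM, BD, BE, BF, BJ, BL, BM, DG, DJ, DL, DM, EF, EG, EL, EM, FG, FJ, FM, GJ, GL, GM, JL
  2-simplices (18): ADJ, ADM, AEF, AEL, AFM, AJL, BDJ, BDL, BEL, BEM, BFJ, BFM, DGL, DGM, EFG, EGM, FGJ, GJL

giving chain groups C_0 ≅ Z^9, C_1 ≅ Z^27, C_2 ≅ Z^18.

∂_1: C_1 → C_0 sends each edge [p,q] (with p < q) to q − p.
The resulting 9×27 matrix has rank 8, and its Smith normal form has invariant factors (1,1,1,1,1,1,1,1).

∂_2: C_2 → C_1 maps a triangle to the signed sum of its edges. For instance
  ∂AFM = FM − AM + AF,
  ∂BFM = FM − BM + BF.
The resulting 27×18 matrix has rank 18, and its Smith normal form has invariant factors (1,1,1,1,1,1,1,1,1,1,1,1,1,1,1,1,1,2).

Now H_k = ker ∂_k / im ∂_{k+1}, so:

  H_0: rank C_0 − rank ∂_1 = 9 − 8 = 1, and the invariant factors of ∂_1 are all 1, so H_0 ≅ Z.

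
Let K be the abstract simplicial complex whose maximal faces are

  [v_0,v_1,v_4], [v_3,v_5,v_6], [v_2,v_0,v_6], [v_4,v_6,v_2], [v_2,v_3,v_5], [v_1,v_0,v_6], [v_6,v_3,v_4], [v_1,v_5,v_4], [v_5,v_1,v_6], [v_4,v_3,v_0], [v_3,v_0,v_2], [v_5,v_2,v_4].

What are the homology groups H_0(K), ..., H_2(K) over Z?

H_0 = Z,  H_1 = Z/2Z,  H_2 = 0.

Take the total order v_0 < v_1 < v_2 < v_3 < v_4 < v_5 < v_6 on the vertex set. Then K (dimension 2) consists of the simplices:

  0-simplices (7): [v_0], [v_1], [v_2], [v_3], [v_4], [v_5], [v_6]
  1-simplices (18): (18 of them)
  2-simplices (12): (12 of them)

so the chain groups are C_0 ≅ Z^7, C_1 ≅ Z^18, C_2 ≅ Z^12.

∂_1: C_1 → C_0 sends each edge [p,q] (with p < q) to q − p.
This gives a 7×18 integer matrix of rank 6; reducing to Smith normal form yields diagonal entries (1,1,1,1,1,1).

The boundary map ∂_2: C_2 → C_1 maps a triangle to the signed sum of its edges. For instance
  ∂[v_0,v_2,v_6] = [v_2,v_6] − [v_0,v_6] + [v_0,v_2],
  ∂[v_1,v_4,v_5] = [v_4,v_5] − [v_1,v_5] + [v_1,v_4].
This gives a 18×12 integer matrix of rank 12; reducing to Smith normal form yields diagonal entries (1,1,1,1,1,1,1,1,1,1,1,2).

Now H_k = ker ∂_k / im ∂_{k+1}, so:

  H_0: rank C_0 − rank ∂_1 = 7 − 6 = 1, and the invariant factors of ∂_1 are all 1, so H_0 ≅ Z.
  H_1: rank ker ∂_1 − rank ∂_2 = (18 − 6) − 12 = 0, and ∂_2 has invariant factor 2 > 1, so H_1 ≅ Z/2Z.
  H_2: rank ker ∂_2 − rank ∂_3 = (12 − 12) − 0 = 0, and there is no ∂_3, so H_2 ≅ 0.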